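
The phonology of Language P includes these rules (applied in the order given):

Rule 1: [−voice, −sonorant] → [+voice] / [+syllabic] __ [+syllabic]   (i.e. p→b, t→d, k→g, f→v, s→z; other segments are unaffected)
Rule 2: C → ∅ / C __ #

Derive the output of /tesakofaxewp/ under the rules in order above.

Rule 1 (intervocalic voicing): /s/ is a voiceless obstruent between vowels /e/ and /a/, so it voices to [z]. /k/ is a voiceless obstruent between vowels /a/ and /o/, so it voices to [g]. /f/ is a voiceless obstruent between vowels /o/ and /a/, so it voices to [v]. /tesakofaxewp/ → tezagovaxewp.
Rule 2 (final cluster simplification): /p/ is the second consonant of a word-final cluster /wp/, so it deletes. /tezagovaxewp/ → tezagovaxew.

tezagovaxew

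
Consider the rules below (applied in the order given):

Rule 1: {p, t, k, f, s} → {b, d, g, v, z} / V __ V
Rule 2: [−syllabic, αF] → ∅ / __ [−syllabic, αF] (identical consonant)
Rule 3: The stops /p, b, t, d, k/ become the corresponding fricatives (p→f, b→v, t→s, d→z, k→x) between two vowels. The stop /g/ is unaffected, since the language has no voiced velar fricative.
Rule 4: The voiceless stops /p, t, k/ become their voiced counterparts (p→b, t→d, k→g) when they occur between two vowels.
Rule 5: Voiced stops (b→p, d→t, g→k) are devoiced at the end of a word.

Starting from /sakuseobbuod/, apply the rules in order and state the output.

saguzeovuot

Rule 1 (intervocalic voicing): /k/ is a voiceless obstruent between vowels /a/ and /u/, so it voices to [g]. /s/ is a voiceless obstruent between vowels /u/ and /e/, so it voices to [z]. /sakuseobbuod/ → saguzeobbuod.
Rule 2 (degemination): /bb/ is a geminate; the first /b/ deletes. /saguzeobbuod/ → saguzeobuod.
Rule 3 (intervocalic spirantization): /b/ is a stop between vowels /o/ and /u/, so it spirantizes to the fricative [v]. /saguzeobuod/ → saguzeovuod.
Rule 4 (intervocalic voicing): no segment meets the environment; /saguzeovuod/ is unchanged.
Rule 5 (final devoicing): /d/ is a voiced stop in word-final position, so it devoices to [t]. /saguzeovuod/ → saguzeovuot.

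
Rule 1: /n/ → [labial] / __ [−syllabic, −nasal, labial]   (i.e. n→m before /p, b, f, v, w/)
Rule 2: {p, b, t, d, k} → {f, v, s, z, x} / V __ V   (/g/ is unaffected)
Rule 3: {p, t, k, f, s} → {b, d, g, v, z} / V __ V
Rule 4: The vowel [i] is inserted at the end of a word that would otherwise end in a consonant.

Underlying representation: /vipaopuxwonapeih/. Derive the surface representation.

Rule 1 (nasal place assimilation): no segment meets the environment; /vipaopuxwonapeih/ is unchanged.
Rule 2 (intervocalic spirantization): /p/ is a stop between vowels /i/ and /a/, so it spirantizes to the fricative [f]. /p/ is a stop between vowels /o/ and /u/, so it spirantizes to the fricative [f]. /p/ is a stop between vowels /a/ and /e/, so it spirantizes to the fricative [f]. /vipaopuxwonapeih/ → vifaofuxwonafeih.
Rule 3 (intervocalic voicing): /f/ is a voiceless obstruent between vowels /i/ and /a/, so it voices to [v]. /f/ is a voiceless obstruent between vowels /o/ and /u/, so it voices to [v]. /f/ is a voiceless obstruent between vowels /a/ and /e/, so it voices to [v]. /vifaofuxwonafeih/ → vivaovuxwonaveih.
Rule 4 (final i-epenthesis): the form ends in the consonant /h/, so [i] is inserted word-finally. /vivaovuxwonaveih/ → vivaovuxwonaveihi.

vivaovuxwonaveihi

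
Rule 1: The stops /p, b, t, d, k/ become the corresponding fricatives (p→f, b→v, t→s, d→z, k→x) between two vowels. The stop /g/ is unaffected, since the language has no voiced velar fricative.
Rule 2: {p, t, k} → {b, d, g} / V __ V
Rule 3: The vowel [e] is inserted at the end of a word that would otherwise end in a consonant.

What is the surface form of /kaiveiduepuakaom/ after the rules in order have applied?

Rule 1 (intervocalic spirantization): /d/ is a stop between vowels /i/ and /u/, so it spirantizes to the fricative [z]. /p/ is a stop between vowels /e/ and /u/, so it spirantizes to the fricative [f]. /k/ is a stop between vowels /a/ and /a/, so it spirantizes to the fricative [x]. /kaiveiduepuakaom/ → kaiveizuefuaxaom.
Rule 2 (intervocalic voicing): no segment meets the environment; /kaiveizuefuaxaom/ is unchanged.
Rule 3 (final e-epenthesis): the form ends in the consonant /m/, so [e] is inserted word-finally. /kaiveizuefuaxaom/ → kaiveizuefuaxaome.

kaiveizuefuaxaome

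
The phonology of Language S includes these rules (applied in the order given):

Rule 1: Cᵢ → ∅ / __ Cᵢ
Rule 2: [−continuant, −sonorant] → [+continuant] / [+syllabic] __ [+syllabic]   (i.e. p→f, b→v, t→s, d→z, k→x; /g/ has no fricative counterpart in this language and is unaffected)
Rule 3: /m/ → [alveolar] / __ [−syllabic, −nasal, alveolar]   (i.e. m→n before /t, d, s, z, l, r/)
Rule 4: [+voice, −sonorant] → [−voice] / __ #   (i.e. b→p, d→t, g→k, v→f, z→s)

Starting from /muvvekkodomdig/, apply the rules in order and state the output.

muvexozondik

Rule 1 (degemination): /vv/ is a geminate; the first /v/ deletes. /kk/ is a geminate; the first /k/ deletes. /muvvekkodomdig/ → muvekodomdig.
Rule 2 (intervocalic spirantization): /k/ is a stop between vowels /e/ and /o/, so it spirantizes to the fricative [x]. /d/ is a stop between vowels /o/ and /o/, so it spirantizes to the fricative [z]. /muvekodomdig/ → muvexozomdig.
Rule 3 (nasal place assimilation): /m/ precedes the alveolar consonant /d/, so it assimilates in place to [n]. /muvexozomdig/ → muvexozondig.
Rule 4 (final devoicing): /g/ is a voiced obstruent in word-final position, so it devoices to [k]. /muvexozondig/ → muvexozondik.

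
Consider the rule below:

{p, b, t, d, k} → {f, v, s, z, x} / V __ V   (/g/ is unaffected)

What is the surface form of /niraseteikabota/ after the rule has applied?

niraseseixavosa

/t/ is a stop between vowels /e/ and /e/, so it spirantizes to the fricative [s].
/k/ is a stop between vowels /i/ and /a/, so it spirantizes to the fricative [x].
/b/ is a stop between vowels /a/ and /o/, so it spirantizes to the fricative [v].
/t/ is a stop between vowels /o/ and /a/, so it spirantizes to the fricative [s].
Surface form: [niraseseixavosa].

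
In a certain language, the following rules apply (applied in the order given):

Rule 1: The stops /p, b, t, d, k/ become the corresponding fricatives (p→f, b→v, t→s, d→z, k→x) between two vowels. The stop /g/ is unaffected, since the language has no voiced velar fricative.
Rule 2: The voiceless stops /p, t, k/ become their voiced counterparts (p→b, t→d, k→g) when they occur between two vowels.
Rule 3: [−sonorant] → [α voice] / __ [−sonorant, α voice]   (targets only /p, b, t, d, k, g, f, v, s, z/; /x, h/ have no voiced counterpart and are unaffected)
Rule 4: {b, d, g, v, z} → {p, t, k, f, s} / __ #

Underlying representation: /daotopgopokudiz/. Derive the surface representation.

Rule 1 (intervocalic spirantization): /t/ is a stop between vowels /o/ and /o/, so it spirantizes to the fricative [s]. /p/ is a stop between vowels /o/ and /o/, so it spirantizes to the fricative [f]. /k/ is a stop between vowels /o/ and /u/, so it spirantizes to the fricative [x]. /d/ is a stop between vowels /u/ and /i/, so it spirantizes to the fricative [z]. /daotopgopokudiz/ → daosopgofoxuziz.
Rule 2 (intervocalic voicing): no segment meets the environment; /daosopgofoxuziz/ is unchanged.
Rule 3 (regressive voicing assimilation): /p/ precedes the voiced obstruent /g/, so it voices to [b] by assimilation. /daosopgofoxuziz/ → daosobgofoxuziz.
Rule 4 (final devoicing): /z/ is a voiced obstruent in word-final position, so it devoices to [s]. /daosobgofoxuziz/ → daosobgofoxuzis.

daosobgofoxuzis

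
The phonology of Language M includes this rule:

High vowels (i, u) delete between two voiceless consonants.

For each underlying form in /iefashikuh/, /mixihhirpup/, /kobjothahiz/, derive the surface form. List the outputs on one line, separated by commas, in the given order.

iefashkh, mixhhirpp, kobjothahiz

/iefashikuh/: /i/ is a high vowel flanked by voiceless consonants /h/ and /k/, so it deletes. /u/ is a high vowel flanked by voiceless consonants /k/ and /h/, so it deletes. → [iefashkh].
/mixihhirpup/: /i/ is a high vowel flanked by voiceless consonants /x/ and /h/, so it deletes. /u/ is a high vowel flanked by voiceless consonants /p/ and /p/, so it deletes. → [mixhhirpp].
/kobjothahiz/: the rule's environment is not met; surfaces unchanged as [kobjothahiz].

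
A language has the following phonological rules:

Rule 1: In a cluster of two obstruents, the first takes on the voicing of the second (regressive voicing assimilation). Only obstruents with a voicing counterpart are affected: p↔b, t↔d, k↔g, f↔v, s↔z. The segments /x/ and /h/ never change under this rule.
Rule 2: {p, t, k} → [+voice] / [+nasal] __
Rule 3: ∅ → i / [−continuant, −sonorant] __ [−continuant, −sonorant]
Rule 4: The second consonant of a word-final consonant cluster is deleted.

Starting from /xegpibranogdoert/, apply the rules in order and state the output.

xekipibranogidoer

Rule 1 (regressive voicing assimilation): /g/ precedes the voiceless obstruent /p/, so it devoices to [k] by assimilation. /xegpibranogdoert/ → xekpibranogdoert.
Rule 2 (post-nasal voicing): no segment meets the environment; /xekpibranogdoert/ is unchanged.
Rule 3 (stop-cluster i-epenthesis): /k/ and /p/ form a stop–stop cluster, so [i] is inserted between them. /g/ and /d/ form a stop–stop cluster, so [i] is inserted between them. /xekpibranogdoert/ → xekipibranogidoert.
Rule 4 (final cluster simplification): /t/ is the second consonant of a word-final cluster /rt/, so it deletes. /xekipibranogidoert/ → xekipibranogidoer.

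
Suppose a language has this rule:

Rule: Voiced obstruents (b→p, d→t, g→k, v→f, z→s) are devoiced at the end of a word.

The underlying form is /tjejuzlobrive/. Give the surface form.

tjejuzlobrive

No segment of /tjejuzlobrive/ meets the structural description of the rule, so the form surfaces unchanged.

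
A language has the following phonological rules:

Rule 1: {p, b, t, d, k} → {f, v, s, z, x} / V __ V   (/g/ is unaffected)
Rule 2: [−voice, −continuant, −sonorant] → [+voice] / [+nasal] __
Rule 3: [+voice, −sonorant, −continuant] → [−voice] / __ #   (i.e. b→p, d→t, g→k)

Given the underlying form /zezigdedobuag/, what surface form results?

Rule 1 (intervocalic spirantization): /d/ is a stop between vowels /e/ and /o/, so it spirantizes to the fricative [z]. /b/ is a stop between vowels /o/ and /u/, so it spirantizes to the fricative [v]. /zezigdedobuag/ → zezigdezovuag.
Rule 2 (post-nasal voicing): no segment meets the environment; /zezigdezovuag/ is unchanged.
Rule 3 (final devoicing): /g/ is a voiced stop in word-final position, so it devoices to [k]. /zezigdezovuag/ → zezigdezovuak.

zezigdezovuak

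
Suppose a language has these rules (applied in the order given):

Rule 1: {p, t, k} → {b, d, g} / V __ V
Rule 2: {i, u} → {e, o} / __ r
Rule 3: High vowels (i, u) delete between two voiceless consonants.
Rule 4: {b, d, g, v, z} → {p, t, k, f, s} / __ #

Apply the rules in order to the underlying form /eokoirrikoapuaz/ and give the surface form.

eogoerrigoabuas

Rule 1 (intervocalic voicing): /k/ is a voiceless stop between vowels /o/ and /o/, so it voices to [g]. /k/ is a voiceless stop between vowels /i/ and /o/, so it voices to [g]. /p/ is a voiceless stop between vowels /a/ and /u/, so it voices to [b]. /eokoirrikoapuaz/ → eogoirrigoabuaz.
Rule 2 (pre-rhotic lowering): /i/ is a high vowel immediately before /r/, so it lowers to [e]. /eogoirrigoabuaz/ → eogoerrigoabuaz.
Rule 3 (high vowel syncope): no segment meets the environment; /eogoerrigoabuaz/ is unchanged.
Rule 4 (final devoicing): /z/ is a voiced obstruent in word-final position, so it devoices to [s]. /eogoerrigoabuaz/ → eogoerrigoabuas.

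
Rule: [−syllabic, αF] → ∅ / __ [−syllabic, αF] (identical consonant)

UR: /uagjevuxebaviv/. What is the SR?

No segment of /uagjevuxebaviv/ meets the structural description of the rule, so the form surfaces unchanged.

uagjevuxebaviv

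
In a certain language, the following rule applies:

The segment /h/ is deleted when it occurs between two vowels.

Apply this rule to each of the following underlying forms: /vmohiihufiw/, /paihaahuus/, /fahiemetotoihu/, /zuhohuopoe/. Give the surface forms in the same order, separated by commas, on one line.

/vmohiihufiw/: /h/ occurs between vowels /o/ and /i/, so it deletes. /h/ occurs between vowels /i/ and /u/, so it deletes. → [vmoiiufiw].
/paihaahuus/: /h/ occurs between vowels /i/ and /a/, so it deletes. /h/ occurs between vowels /a/ and /u/, so it deletes. → [paiaauus].
/fahiemetotoihu/: /h/ occurs between vowels /a/ and /i/, so it deletes. /h/ occurs between vowels /i/ and /u/, so it deletes. → [faiemetotoiu].
/zuhohuopoe/: /h/ occurs between vowels /u/ and /o/, so it deletes. /h/ occurs between vowels /o/ and /u/, so it deletes. → [zuouopoe].

vmoiiufiw, paiaauus, faiemetotoiu, zuouopoe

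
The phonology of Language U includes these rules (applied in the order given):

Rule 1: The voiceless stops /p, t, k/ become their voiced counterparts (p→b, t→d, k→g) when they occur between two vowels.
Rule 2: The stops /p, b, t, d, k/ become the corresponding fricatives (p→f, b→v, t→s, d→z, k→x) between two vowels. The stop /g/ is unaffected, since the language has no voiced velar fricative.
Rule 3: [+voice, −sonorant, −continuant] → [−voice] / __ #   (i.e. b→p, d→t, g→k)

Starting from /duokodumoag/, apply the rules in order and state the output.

Rule 1 (intervocalic voicing): /k/ is a voiceless stop between vowels /o/ and /o/, so it voices to [g]. /duokodumoag/ → duogodumoag.
Rule 2 (intervocalic spirantization): /d/ is a stop between vowels /o/ and /u/, so it spirantizes to the fricative [z]. /duogodumoag/ → duogozumoag.
Rule 3 (final devoicing): /g/ is a voiced stop in word-final position, so it devoices to [k]. /duogozumoag/ → duogozumoak.

duogozumoak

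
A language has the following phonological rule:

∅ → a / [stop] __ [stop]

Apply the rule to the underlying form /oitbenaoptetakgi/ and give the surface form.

oitabenaopatetakagi

/t/ and /b/ form a stop–stop cluster, so [a] is inserted between them.
/p/ and /t/ form a stop–stop cluster, so [a] is inserted between them.
/k/ and /g/ form a stop–stop cluster, so [a] is inserted between them.
Surface form: [oitabenaopatetakagi].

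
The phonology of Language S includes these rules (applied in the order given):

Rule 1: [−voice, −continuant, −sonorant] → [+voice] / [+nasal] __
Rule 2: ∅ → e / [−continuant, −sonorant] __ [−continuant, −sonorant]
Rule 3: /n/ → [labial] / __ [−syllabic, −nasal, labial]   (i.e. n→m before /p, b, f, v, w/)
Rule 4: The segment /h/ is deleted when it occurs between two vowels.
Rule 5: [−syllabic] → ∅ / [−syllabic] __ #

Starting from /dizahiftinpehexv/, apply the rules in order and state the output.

dizaiftimbeex

Rule 1 (post-nasal voicing): /p/ is a voiceless stop immediately after the nasal /n/, so it voices to [b]. /dizahiftinpehexv/ → dizahiftinbehexv.
Rule 2 (stop-cluster e-epenthesis): no segment meets the environment; /dizahiftinbehexv/ is unchanged.
Rule 3 (nasal place assimilation): /n/ precedes the labial consonant /b/, so it assimilates in place to [m]. /dizahiftinbehexv/ → dizahiftimbehexv.
Rule 4 (intervocalic h-deletion): /h/ occurs between vowels /a/ and /i/, so it deletes. /h/ occurs between vowels /e/ and /e/, so it deletes. /dizahiftimbehexv/ → dizaiftimbeexv.
Rule 5 (final cluster simplification): /v/ is the second consonant of a word-final cluster /xv/, so it deletes. /dizaiftimbeexv/ → dizaiftimbeex.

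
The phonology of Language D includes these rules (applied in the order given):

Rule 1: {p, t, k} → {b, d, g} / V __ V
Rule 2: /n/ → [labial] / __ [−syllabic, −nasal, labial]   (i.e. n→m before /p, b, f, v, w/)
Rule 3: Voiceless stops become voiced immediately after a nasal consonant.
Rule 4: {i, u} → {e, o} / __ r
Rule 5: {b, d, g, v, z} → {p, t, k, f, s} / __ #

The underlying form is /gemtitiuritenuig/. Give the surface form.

Rule 1 (intervocalic voicing): /t/ is a voiceless stop between vowels /i/ and /i/, so it voices to [d]. /t/ is a voiceless stop between vowels /i/ and /e/, so it voices to [d]. /gemtitiuritenuig/ → gemtidiuridenuig.
Rule 2 (nasal place assimilation): no segment meets the environment; /gemtidiuridenuig/ is unchanged.
Rule 3 (post-nasal voicing): /t/ is a voiceless stop immediately after the nasal /m/, so it voices to [d]. /gemtidiuridenuig/ → gemdidiuridenuig.
Rule 4 (pre-rhotic lowering): /u/ is a high vowel immediately before /r/, so it lowers to [o]. /gemdidiuridenuig/ → gemdidioridenuig.
Rule 5 (final devoicing): /g/ is a voiced obstruent in word-final position, so it devoices to [k]. /gemdidioridenuig/ → gemdidioridenuik.

gemdidioridenuik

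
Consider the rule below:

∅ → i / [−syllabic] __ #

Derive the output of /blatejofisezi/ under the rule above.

No segment of /blatejofisezi/ meets the structural description of the rule, so the form surfaces unchanged.

blatejofisezi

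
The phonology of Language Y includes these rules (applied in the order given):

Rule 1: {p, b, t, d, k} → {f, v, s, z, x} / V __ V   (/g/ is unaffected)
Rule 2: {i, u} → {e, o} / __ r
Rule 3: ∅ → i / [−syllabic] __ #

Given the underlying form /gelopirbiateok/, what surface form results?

Rule 1 (intervocalic spirantization): /p/ is a stop between vowels /o/ and /i/, so it spirantizes to the fricative [f]. /t/ is a stop between vowels /a/ and /e/, so it spirantizes to the fricative [s]. /gelopirbiateok/ → gelofirbiaseok.
Rule 2 (pre-rhotic lowering): /i/ is a high vowel immediately before /r/, so it lowers to [e]. /gelofirbiaseok/ → geloferbiaseok.
Rule 3 (final i-epenthesis): the form ends in the consonant /k/, so [i] is inserted word-finally. /geloferbiaseok/ → geloferbiaseoki.

geloferbiaseoki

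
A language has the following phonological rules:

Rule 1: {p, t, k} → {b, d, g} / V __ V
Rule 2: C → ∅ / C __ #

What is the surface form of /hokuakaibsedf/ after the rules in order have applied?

hoguagaibsed

Rule 1 (intervocalic voicing): /k/ is a voiceless stop between vowels /o/ and /u/, so it voices to [g]. /k/ is a voiceless stop between vowels /a/ and /a/, so it voices to [g]. /hokuakaibsedf/ → hoguagaibsedf.
Rule 2 (final cluster simplification): /f/ is the second consonant of a word-final cluster /df/, so it deletes. /hoguagaibsedf/ → hoguagaibsed.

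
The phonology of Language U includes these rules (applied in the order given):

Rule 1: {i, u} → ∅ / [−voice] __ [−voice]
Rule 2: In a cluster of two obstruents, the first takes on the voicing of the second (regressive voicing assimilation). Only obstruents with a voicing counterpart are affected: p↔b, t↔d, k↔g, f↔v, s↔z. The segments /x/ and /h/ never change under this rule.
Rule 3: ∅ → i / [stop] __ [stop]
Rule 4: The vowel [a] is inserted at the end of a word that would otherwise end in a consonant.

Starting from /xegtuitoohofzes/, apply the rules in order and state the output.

xekituitoohovzesa

Rule 1 (high vowel syncope): no segment meets the environment; /xegtuitoohofzes/ is unchanged.
Rule 2 (regressive voicing assimilation): /g/ precedes the voiceless obstruent /t/, so it devoices to [k] by assimilation. /f/ precedes the voiced obstruent /z/, so it voices to [v] by assimilation. /xegtuitoohofzes/ → xektuitoohovzes.
Rule 3 (stop-cluster i-epenthesis): /k/ and /t/ form a stop–stop cluster, so [i] is inserted between them. /xektuitoohovzes/ → xekituitoohovzes.
Rule 4 (final a-epenthesis): the form ends in the consonant /s/, so [a] is inserted word-finally. /xekituitoohovzes/ → xekituitoohovzesa.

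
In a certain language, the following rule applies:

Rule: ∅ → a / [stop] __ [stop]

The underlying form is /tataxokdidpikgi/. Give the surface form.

/k/ and /d/ form a stop–stop cluster, so [a] is inserted between them.
/d/ and /p/ form a stop–stop cluster, so [a] is inserted between them.
/k/ and /g/ form a stop–stop cluster, so [a] is inserted between them.
Surface form: [tataxokadidapikagi].

tataxokadidapikagi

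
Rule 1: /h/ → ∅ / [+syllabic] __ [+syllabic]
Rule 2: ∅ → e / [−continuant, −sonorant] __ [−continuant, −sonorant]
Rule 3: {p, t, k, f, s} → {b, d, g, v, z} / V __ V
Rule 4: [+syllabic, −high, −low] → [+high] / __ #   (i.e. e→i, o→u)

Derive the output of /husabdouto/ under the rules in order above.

Rule 1 (intervocalic h-deletion): no segment meets the environment; /husabdouto/ is unchanged.
Rule 2 (stop-cluster e-epenthesis): /b/ and /d/ form a stop–stop cluster, so [e] is inserted between them. /husabdouto/ → husabedouto.
Rule 3 (intervocalic voicing): /s/ is a voiceless obstruent between vowels /u/ and /a/, so it voices to [z]. /t/ is a voiceless obstruent between vowels /u/ and /o/, so it voices to [d]. /husabedouto/ → huzabedoudo.
Rule 4 (final vowel raising): /o/ is a mid vowel in word-final position, so it raises to [u]. /huzabedoudo/ → huzabedoudu.

huzabedoudu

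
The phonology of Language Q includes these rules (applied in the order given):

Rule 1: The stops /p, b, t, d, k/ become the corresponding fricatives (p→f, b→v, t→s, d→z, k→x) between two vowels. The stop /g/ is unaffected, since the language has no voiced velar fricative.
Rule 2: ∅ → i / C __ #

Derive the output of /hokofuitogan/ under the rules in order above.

hoxofuisogani

Rule 1 (intervocalic spirantization): /k/ is a stop between vowels /o/ and /o/, so it spirantizes to the fricative [x]. /t/ is a stop between vowels /i/ and /o/, so it spirantizes to the fricative [s]. /hokofuitogan/ → hoxofuisogan.
Rule 2 (final i-epenthesis): the form ends in the consonant /n/, so [i] is inserted word-finally. /hoxofuisogan/ → hoxofuisogani.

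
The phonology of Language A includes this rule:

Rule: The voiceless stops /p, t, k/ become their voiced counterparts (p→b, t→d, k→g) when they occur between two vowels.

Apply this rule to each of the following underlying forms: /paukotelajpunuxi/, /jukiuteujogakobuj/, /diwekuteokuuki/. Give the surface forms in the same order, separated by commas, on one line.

paugodelajpunuxi, jugiudeujogagobuj, diwegudeoguugi

/paukotelajpunuxi/: /k/ is a voiceless stop between vowels /u/ and /o/, so it voices to [g]. /t/ is a voiceless stop between vowels /o/ and /e/, so it voices to [d]. → [paugodelajpunuxi].
/jukiuteujogakobuj/: /k/ is a voiceless stop between vowels /u/ and /i/, so it voices to [g]. /t/ is a voiceless stop between vowels /u/ and /e/, so it voices to [d]. /k/ is a voiceless stop between vowels /a/ and /o/, so it voices to [g]. → [jugiudeujogagobuj].
/diwekuteokuuki/: /k/ is a voiceless stop between vowels /e/ and /u/, so it voices to [g]. /t/ is a voiceless stop between vowels /u/ and /e/, so it voices to [d]. /k/ is a voiceless stop between vowels /o/ and /u/, so it voices to [g]. /k/ is a voiceless stop between vowels /u/ and /i/, so it voices to [g]. → [diwegudeoguugi].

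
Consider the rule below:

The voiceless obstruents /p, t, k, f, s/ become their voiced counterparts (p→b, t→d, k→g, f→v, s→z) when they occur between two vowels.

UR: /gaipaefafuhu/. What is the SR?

/p/ is a voiceless obstruent between vowels /i/ and /a/, so it voices to [b].
/f/ is a voiceless obstruent between vowels /e/ and /a/, so it voices to [v].
/f/ is a voiceless obstruent between vowels /a/ and /u/, so it voices to [v].
Surface form: [gaibaevavuhu].

gaibaevavuhu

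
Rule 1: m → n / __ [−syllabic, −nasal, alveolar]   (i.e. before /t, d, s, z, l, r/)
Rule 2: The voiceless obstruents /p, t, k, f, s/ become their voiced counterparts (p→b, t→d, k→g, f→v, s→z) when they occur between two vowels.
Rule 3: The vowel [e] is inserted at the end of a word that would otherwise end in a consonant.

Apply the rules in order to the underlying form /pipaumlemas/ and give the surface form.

pibaunlemase

Rule 1 (nasal place assimilation): /m/ precedes the alveolar consonant /l/, so it assimilates in place to [n]. /pipaumlemas/ → pipaunlemas.
Rule 2 (intervocalic voicing): /p/ is a voiceless obstruent between vowels /i/ and /a/, so it voices to [b]. /pipaunlemas/ → pibaunlemas.
Rule 3 (final e-epenthesis): the form ends in the consonant /s/, so [e] is inserted word-finally. /pibaunlemas/ → pibaunlemase.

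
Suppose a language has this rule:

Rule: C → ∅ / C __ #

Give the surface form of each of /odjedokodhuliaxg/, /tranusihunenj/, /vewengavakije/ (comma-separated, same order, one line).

odjedokodhuliax, tranusihunen, vewengavakije

/odjedokodhuliaxg/: /g/ is the second consonant of a word-final cluster /xg/, so it deletes. → [odjedokodhuliax].
/tranusihunenj/: /j/ is the second consonant of a word-final cluster /nj/, so it deletes. → [tranusihunen].
/vewengavakije/: the rule's environment is not met; surfaces unchanged as [vewengavakije].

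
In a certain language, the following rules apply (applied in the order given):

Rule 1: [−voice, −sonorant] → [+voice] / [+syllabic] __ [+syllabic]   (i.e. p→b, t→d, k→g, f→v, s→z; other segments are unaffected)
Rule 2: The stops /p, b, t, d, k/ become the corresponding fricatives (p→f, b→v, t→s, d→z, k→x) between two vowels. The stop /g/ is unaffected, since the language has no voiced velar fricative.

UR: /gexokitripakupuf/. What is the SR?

gexogitrivaguvuf

Rule 1 (intervocalic voicing): /k/ is a voiceless obstruent between vowels /o/ and /i/, so it voices to [g]. /p/ is a voiceless obstruent between vowels /i/ and /a/, so it voices to [b]. /k/ is a voiceless obstruent between vowels /a/ and /u/, so it voices to [g]. /p/ is a voiceless obstruent between vowels /u/ and /u/, so it voices to [b]. /gexokitripakupuf/ → gexogitribagubuf.
Rule 2 (intervocalic spirantization): /b/ is a stop between vowels /i/ and /a/, so it spirantizes to the fricative [v]. /b/ is a stop between vowels /u/ and /u/, so it spirantizes to the fricative [v]. /gexogitribagubuf/ → gexogitrivaguvuf.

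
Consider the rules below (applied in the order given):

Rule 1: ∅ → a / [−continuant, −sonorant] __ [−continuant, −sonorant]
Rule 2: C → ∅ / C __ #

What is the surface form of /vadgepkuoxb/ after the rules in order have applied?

Rule 1 (stop-cluster a-epenthesis): /d/ and /g/ form a stop–stop cluster, so [a] is inserted between them. /p/ and /k/ form a stop–stop cluster, so [a] is inserted between them. /vadgepkuoxb/ → vadagepakuoxb.
Rule 2 (final cluster simplification): /b/ is the second consonant of a word-final cluster /xb/, so it deletes. /vadagepakuoxb/ → vadagepakuox.

vadagepakuox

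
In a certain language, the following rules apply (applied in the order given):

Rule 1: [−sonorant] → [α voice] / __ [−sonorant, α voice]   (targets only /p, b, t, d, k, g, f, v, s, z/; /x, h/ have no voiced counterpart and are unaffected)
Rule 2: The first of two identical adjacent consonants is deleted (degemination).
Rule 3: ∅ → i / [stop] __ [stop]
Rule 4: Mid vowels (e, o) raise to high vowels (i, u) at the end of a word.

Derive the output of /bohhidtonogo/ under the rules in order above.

Rule 1 (regressive voicing assimilation): /d/ precedes the voiceless obstruent /t/, so it devoices to [t] by assimilation. /bohhidtonogo/ → bohhittonogo.
Rule 2 (degemination): /hh/ is a geminate; the first /h/ deletes. /tt/ is a geminate; the first /t/ deletes. /bohhittonogo/ → bohitonogo.
Rule 3 (stop-cluster i-epenthesis): no segment meets the environment; /bohitonogo/ is unchanged.
Rule 4 (final vowel raising): /o/ is a mid vowel in word-final position, so it raises to [u]. /bohitonogo/ → bohitonogu.

bohitonogu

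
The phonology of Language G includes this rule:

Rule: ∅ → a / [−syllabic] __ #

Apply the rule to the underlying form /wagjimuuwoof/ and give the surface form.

the form ends in the consonant /f/, so [a] is inserted word-finally.
Surface form: [wagjimuuwoofa].

wagjimuuwoofa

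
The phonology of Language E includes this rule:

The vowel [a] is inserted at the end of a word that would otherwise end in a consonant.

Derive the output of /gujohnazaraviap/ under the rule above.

gujohnazaraviapa

the form ends in the consonant /p/, so [a] is inserted word-finally.
Surface form: [gujohnazaraviapa].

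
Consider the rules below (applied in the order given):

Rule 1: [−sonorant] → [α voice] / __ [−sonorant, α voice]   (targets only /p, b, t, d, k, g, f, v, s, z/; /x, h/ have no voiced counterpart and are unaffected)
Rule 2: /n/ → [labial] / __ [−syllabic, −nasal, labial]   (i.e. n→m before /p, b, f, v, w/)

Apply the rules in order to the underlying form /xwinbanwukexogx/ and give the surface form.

xwimbamwukexokx

Rule 1 (regressive voicing assimilation): /g/ precedes the voiceless obstruent /x/, so it devoices to [k] by assimilation. /xwinbanwukexogx/ → xwinbanwukexokx.
Rule 2 (nasal place assimilation): /n/ precedes the labial consonant /b/, so it assimilates in place to [m]. /n/ precedes the labial consonant /w/, so it assimilates in place to [m]. /xwinbanwukexokx/ → xwimbamwukexokx.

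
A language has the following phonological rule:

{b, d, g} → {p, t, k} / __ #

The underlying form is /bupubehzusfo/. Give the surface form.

bupubehzusfo

No segment of /bupubehzusfo/ meets the structural description of the rule, so the form surfaces unchanged.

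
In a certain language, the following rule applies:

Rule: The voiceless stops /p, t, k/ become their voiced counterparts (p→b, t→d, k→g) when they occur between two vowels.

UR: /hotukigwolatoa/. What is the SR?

hodugigwoladoa

/t/ is a voiceless stop between vowels /o/ and /u/, so it voices to [d].
/k/ is a voiceless stop between vowels /u/ and /i/, so it voices to [g].
/t/ is a voiceless stop between vowels /a/ and /o/, so it voices to [d].
Surface form: [hodugigwoladoa].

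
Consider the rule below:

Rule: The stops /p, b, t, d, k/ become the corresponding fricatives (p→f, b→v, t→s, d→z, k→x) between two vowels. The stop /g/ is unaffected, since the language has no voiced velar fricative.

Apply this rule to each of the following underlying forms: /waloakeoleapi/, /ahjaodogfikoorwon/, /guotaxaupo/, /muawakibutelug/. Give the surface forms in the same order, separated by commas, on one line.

waloaxeoleafi, ahjaozogfixoorwon, guosaxaufo, muawaxivuselug

/waloakeoleapi/: /k/ is a stop between vowels /a/ and /e/, so it spirantizes to the fricative [x]. /p/ is a stop between vowels /a/ and /i/, so it spirantizes to the fricative [f]. → [waloaxeoleafi].
/ahjaodogfikoorwon/: /d/ is a stop between vowels /o/ and /o/, so it spirantizes to the fricative [z]. /k/ is a stop between vowels /i/ and /o/, so it spirantizes to the fricative [x]. → [ahjaozogfixoorwon].
/guotaxaupo/: /t/ is a stop between vowels /o/ and /a/, so it spirantizes to the fricative [s]. /p/ is a stop between vowels /u/ and /o/, so it spirantizes to the fricative [f]. → [guosaxaufo].
/muawakibutelug/: /k/ is a stop between vowels /a/ and /i/, so it spirantizes to the fricative [x]. /b/ is a stop between vowels /i/ and /u/, so it spirantizes to the fricative [v]. /t/ is a stop between vowels /u/ and /e/, so it spirantizes to the fricative [s]. → [muawaxivuselug].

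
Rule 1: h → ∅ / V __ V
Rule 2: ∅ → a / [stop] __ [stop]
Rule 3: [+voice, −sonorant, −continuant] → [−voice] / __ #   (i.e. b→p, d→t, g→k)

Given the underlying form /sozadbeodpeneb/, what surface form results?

Rule 1 (intervocalic h-deletion): no segment meets the environment; /sozadbeodpeneb/ is unchanged.
Rule 2 (stop-cluster a-epenthesis): /d/ and /b/ form a stop–stop cluster, so [a] is inserted between them. /d/ and /p/ form a stop–stop cluster, so [a] is inserted between them. /sozadbeodpeneb/ → sozadabeodapeneb.
Rule 3 (final devoicing): /b/ is a voiced stop in word-final position, so it devoices to [p]. /sozadabeodapeneb/ → sozadabeodapenep.

sozadabeodapenep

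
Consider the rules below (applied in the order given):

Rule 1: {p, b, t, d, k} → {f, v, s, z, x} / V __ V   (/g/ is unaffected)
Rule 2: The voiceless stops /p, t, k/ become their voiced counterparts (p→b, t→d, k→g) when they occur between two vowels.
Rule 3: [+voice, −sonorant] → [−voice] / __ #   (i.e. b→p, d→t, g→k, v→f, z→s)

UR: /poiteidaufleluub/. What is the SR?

Rule 1 (intervocalic spirantization): /t/ is a stop between vowels /i/ and /e/, so it spirantizes to the fricative [s]. /d/ is a stop between vowels /i/ and /a/, so it spirantizes to the fricative [z]. /poiteidaufleluub/ → poiseizaufleluub.
Rule 2 (intervocalic voicing): no segment meets the environment; /poiseizaufleluub/ is unchanged.
Rule 3 (final devoicing): /b/ is a voiced obstruent in word-final position, so it devoices to [p]. /poiseizaufleluub/ → poiseizaufleluup.

poiseizaufleluup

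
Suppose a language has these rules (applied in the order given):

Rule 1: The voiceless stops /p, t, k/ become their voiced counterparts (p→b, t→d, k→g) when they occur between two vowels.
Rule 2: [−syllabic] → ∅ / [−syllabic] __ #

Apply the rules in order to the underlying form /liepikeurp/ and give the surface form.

Rule 1 (intervocalic voicing): /p/ is a voiceless stop between vowels /e/ and /i/, so it voices to [b]. /k/ is a voiceless stop between vowels /i/ and /e/, so it voices to [g]. /liepikeurp/ → liebigeurp.
Rule 2 (final cluster simplification): /p/ is the second consonant of a word-final cluster /rp/, so it deletes. /liebigeurp/ → liebigeur.

liebigeur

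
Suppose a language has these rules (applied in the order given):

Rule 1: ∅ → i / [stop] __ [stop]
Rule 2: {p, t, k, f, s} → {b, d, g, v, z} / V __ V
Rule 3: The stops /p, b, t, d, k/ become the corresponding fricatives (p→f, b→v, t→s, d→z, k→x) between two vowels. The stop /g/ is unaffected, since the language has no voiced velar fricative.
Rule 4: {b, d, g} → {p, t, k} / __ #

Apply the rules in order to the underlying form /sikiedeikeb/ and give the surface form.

sigiezeigep

Rule 1 (stop-cluster i-epenthesis): no segment meets the environment; /sikiedeikeb/ is unchanged.
Rule 2 (intervocalic voicing): /k/ is a voiceless obstruent between vowels /i/ and /i/, so it voices to [g]. /k/ is a voiceless obstruent between vowels /i/ and /e/, so it voices to [g]. /sikiedeikeb/ → sigiedeigeb.
Rule 3 (intervocalic spirantization): /d/ is a stop between vowels /e/ and /e/, so it spirantizes to the fricative [z]. /sigiedeigeb/ → sigiezeigeb.
Rule 4 (final devoicing): /b/ is a voiced stop in word-final position, so it devoices to [p]. /sigiezeigeb/ → sigiezeigep.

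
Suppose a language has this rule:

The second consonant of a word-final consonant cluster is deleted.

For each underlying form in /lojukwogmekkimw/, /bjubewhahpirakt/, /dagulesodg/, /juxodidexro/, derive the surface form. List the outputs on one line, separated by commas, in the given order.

/lojukwogmekkimw/: /w/ is the second consonant of a word-final cluster /mw/, so it deletes. → [lojukwogmekkim].
/bjubewhahpirakt/: /t/ is the second consonant of a word-final cluster /kt/, so it deletes. → [bjubewhahpirak].
/dagulesodg/: /g/ is the second consonant of a word-final cluster /dg/, so it deletes. → [dagulesod].
/juxodidexro/: the rule's environment is not met; surfaces unchanged as [juxodidexro].

lojukwogmekkim, bjubewhahpirak, dagulesod, juxodidexro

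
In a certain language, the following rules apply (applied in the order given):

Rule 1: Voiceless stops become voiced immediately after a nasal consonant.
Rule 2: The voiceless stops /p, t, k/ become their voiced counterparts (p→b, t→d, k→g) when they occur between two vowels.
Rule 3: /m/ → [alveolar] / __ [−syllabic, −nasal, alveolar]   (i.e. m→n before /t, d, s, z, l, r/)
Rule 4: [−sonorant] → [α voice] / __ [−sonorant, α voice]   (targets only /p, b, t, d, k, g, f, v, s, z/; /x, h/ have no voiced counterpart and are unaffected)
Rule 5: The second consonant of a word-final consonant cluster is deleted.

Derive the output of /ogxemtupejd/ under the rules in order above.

okxendubej

Rule 1 (post-nasal voicing): /t/ is a voiceless stop immediately after the nasal /m/, so it voices to [d]. /ogxemtupejd/ → ogxemdupejd.
Rule 2 (intervocalic voicing): /p/ is a voiceless stop between vowels /u/ and /e/, so it voices to [b]. /ogxemdupejd/ → ogxemdubejd.
Rule 3 (nasal place assimilation): /m/ precedes the alveolar consonant /d/, so it assimilates in place to [n]. /ogxemdubejd/ → ogxendubejd.
Rule 4 (regressive voicing assimilation): /g/ precedes the voiceless obstruent /x/, so it devoices to [k] by assimilation. /ogxendubejd/ → okxendubejd.
Rule 5 (final cluster simplification): /d/ is the second consonant of a word-final cluster /jd/, so it deletes. /okxendubejd/ → okxendubej.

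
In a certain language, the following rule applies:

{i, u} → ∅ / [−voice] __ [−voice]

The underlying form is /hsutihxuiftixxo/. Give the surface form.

/u/ is a high vowel flanked by voiceless consonants /s/ and /t/, so it deletes.
/i/ is a high vowel flanked by voiceless consonants /t/ and /h/, so it deletes.
/i/ is a high vowel flanked by voiceless consonants /t/ and /x/, so it deletes.
The other instances of /u/, /i/ do not occur in the required environment and remain unchanged.
Surface form: [hsthxuiftxxo].

hsthxuiftxxo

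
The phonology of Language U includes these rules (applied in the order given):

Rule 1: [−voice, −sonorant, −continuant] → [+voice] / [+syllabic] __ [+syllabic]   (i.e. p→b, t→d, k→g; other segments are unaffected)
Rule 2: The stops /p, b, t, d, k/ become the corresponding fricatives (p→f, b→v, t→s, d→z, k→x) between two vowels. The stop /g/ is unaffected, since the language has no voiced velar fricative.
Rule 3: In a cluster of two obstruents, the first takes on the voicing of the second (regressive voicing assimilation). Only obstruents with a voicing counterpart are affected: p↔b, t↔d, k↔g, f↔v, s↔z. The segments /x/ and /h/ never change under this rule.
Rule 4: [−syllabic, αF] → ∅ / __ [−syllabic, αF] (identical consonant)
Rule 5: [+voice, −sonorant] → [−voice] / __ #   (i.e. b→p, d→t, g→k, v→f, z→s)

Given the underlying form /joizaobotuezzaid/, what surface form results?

Rule 1 (intervocalic voicing): /t/ is a voiceless stop between vowels /o/ and /u/, so it voices to [d]. /joizaobotuezzaid/ → joizaoboduezzaid.
Rule 2 (intervocalic spirantization): /b/ is a stop between vowels /o/ and /o/, so it spirantizes to the fricative [v]. /d/ is a stop between vowels /o/ and /u/, so it spirantizes to the fricative [z]. /joizaoboduezzaid/ → joizaovozuezzaid.
Rule 3 (regressive voicing assimilation): no segment meets the environment; /joizaovozuezzaid/ is unchanged.
Rule 4 (degemination): /zz/ is a geminate; the first /z/ deletes. /joizaovozuezzaid/ → joizaovozuezaid.
Rule 5 (final devoicing): /d/ is a voiced obstruent in word-final position, so it devoices to [t]. /joizaovozuezaid/ → joizaovozuezait.

joizaovozuezait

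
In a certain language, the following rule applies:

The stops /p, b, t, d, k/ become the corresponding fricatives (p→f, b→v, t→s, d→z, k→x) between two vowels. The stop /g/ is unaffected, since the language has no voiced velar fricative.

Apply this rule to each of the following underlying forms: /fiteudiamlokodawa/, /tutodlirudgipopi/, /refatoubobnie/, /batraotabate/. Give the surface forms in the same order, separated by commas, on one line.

/fiteudiamlokodawa/: /t/ is a stop between vowels /i/ and /e/, so it spirantizes to the fricative [s]. /d/ is a stop between vowels /u/ and /i/, so it spirantizes to the fricative [z]. /k/ is a stop between vowels /o/ and /o/, so it spirantizes to the fricative [x]. /d/ is a stop between vowels /o/ and /a/, so it spirantizes to the fricative [z]. → [fiseuziamloxozawa].
/tutodlirudgipopi/: /t/ is a stop between vowels /u/ and /o/, so it spirantizes to the fricative [s]. /p/ is a stop between vowels /i/ and /o/, so it spirantizes to the fricative [f]. /p/ is a stop between vowels /o/ and /i/, so it spirantizes to the fricative [f]. → [tusodlirudgifofi].
/refatoubobnie/: /t/ is a stop between vowels /a/ and /o/, so it spirantizes to the fricative [s]. /b/ is a stop between vowels /u/ and /o/, so it spirantizes to the fricative [v]. → [refasouvobnie].
/batraotabate/: /t/ is a stop between vowels /o/ and /a/, so it spirantizes to the fricative [s]. /b/ is a stop between vowels /a/ and /a/, so it spirantizes to the fricative [v]. /t/ is a stop between vowels /a/ and /e/, so it spirantizes to the fricative [s]. → [batraosavase].

fiseuziamloxozawa, tusodlirudgifofi, refasouvobnie, batraosavase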